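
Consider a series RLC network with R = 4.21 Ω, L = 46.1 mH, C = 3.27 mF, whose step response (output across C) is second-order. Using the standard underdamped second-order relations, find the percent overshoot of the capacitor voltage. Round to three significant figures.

%OS ≈ 11.9%

For a series RLC circuit (capacitor voltage as output), ω_n = 1/√(LC) = 1/√(46.1 mH · 3.27 mF) = 81.4 rad/s.
ζ = (R/2)·√(C/L) = (4.21/2)·√(3.27 mF/46.1 mH) = 0.561.
Overshoot: exp(−π·0.561/√(1−0.561²)) = 0.119, i.e. 11.9%.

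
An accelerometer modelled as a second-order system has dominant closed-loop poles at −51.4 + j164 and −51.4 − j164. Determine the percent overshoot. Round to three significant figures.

|pole| = ω_n = √(51.4² + 164²) = 172 rad/s; ζ = cos θ = σ/ω_n = 0.299.
Overshoot: exp(−π·0.299/√(1−0.299²)) = 0.374, i.e. 37.4%.

%OS ≈ 37.4%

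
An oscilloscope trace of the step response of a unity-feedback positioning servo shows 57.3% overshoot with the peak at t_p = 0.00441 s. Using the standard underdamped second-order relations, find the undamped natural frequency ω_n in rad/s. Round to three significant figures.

ω_n ≈ 723 rad/s

From the overshoot, ζ = −ln(OS)/√(π²+ln²(OS)) = 0.175.
From t_p = π/ω_d, ω_d = π/0.00441 = 712 rad/s, so ω_n = ω_d/√(1−ζ²) = 723 rad/s.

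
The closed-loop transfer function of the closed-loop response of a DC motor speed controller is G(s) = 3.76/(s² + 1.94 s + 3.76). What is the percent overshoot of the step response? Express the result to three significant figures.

%OS ≈ 16.3%

Comparing the denominator to s² + 2ζω_n s + ω_n²: ω_n = √3.76 = 1.94 rad/s, and 2ζω_n = 1.94 so ζ = 1.94/(2·1.94) = 0.500.
%OS = 100 e^{−πζ/√(1−ζ²)} with ζ = 0.500 gives 16.3%.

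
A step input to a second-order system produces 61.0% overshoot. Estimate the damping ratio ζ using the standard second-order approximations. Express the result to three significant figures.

ζ = −ln(OS)/√(π² + (ln OS)²). With OS = 0.610, ln OS = −0.4943 and ζ = 0.4943/3.180 = 0.155.

ζ ≈ 0.155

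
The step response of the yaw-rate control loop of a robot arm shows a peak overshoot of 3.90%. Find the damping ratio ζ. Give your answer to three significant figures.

ζ ≈ 0.718

Inverting the overshoot relation: ζ = |ln 0.0390|/√(π² + ln²0.0390) = 0.718.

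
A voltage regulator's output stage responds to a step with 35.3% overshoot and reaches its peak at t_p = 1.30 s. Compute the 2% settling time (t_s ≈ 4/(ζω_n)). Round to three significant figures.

t_s ≈ 4.99 s

The overshoot fixes ζ = −ln(OS)/√(π²+ln²(OS)) = 0.315.
t_p = π/ω_d ⇒ ω_d = 2.42 rad/s; then ω_n = ω_d/√(1−ζ²) = 2.55 rad/s.
t_s ≈ 4/(ζω_n) = 4/(0.315·2.55) = 4.99 s.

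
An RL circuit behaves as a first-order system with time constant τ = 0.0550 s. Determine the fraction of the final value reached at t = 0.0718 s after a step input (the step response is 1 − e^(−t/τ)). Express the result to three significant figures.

y(t)/y_∞ = 1 − e^(−t/τ) = 1 − e^(−0.0718/0.0550) = 1 − e^(−1.31) = 0.729.

y/y_∞ ≈ 0.729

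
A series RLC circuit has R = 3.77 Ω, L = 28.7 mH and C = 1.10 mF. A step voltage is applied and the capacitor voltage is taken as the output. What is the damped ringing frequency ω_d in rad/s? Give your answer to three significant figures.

For a series RLC circuit (capacitor voltage as output), ω_n = 1/√(LC) = 1/√(28.7 mH · 1.10 mF) = 178 rad/s.
ζ = (R/2)·√(C/L) = (3.77/2)·√(1.10 mF/28.7 mH) = 0.369.
ω_d = ω_n√(1−ζ²) = 165 rad/s.

ω_d ≈ 165 rad/s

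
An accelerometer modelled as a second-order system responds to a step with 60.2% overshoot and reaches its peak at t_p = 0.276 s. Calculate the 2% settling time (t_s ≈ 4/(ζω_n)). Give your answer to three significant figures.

The overshoot fixes ζ = −ln(OS)/√(π²+ln²(OS)) = 0.159.
t_p = π/ω_d ⇒ ω_d = 11.4 rad/s; then ω_n = ω_d/√(1−ζ²) = 11.5 rad/s.
t_s ≈ 4/(ζω_n) = 4/(0.159·11.5) = 2.18 s.

t_s ≈ 2.18 s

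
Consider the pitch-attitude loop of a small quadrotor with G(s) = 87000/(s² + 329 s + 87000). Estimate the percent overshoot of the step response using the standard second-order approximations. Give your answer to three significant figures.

%OS ≈ 12.1%

ω_n = √87000 = 295 rad/s; ζ = 329/(2·295) = 0.558.
Overshoot: exp(−π·0.558/√(1−0.558²)) = 0.121, i.e. 12.1%.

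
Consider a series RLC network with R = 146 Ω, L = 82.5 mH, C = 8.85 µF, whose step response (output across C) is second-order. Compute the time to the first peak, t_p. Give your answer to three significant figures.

For a series RLC circuit (capacitor voltage as output), ω_n = 1/√(LC) = 1/√(82.5 mH · 8.85 µF) = 1170 rad/s.
ζ = (R/2)·√(C/L) = (146/2)·√(8.85 µF/82.5 mH) = 0.756.
The damped frequency ω_d = ω_n√(1−ζ²) = 766 rad/s. t_p = π/ω_d = 0.00410 s.

t_p ≈ 0.00410 s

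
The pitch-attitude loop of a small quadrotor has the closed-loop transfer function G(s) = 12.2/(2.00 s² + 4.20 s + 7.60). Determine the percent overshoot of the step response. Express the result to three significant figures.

Dividing through by 2.00: denominator becomes s² + 2.100 s + 3.800.
So ω_n = √3.800 = 1.95 rad/s and ζ = 2.100/(2·1.95) = 0.539.
%OS = 100 e^{−πζ/√(1−ζ²)} with ζ = 0.539 gives 13.4%.

%OS ≈ 13.4%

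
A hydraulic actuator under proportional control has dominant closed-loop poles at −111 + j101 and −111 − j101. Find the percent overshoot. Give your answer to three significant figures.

%OS ≈ 3.17%

The poles are at −σ ± jω_d with σ = 111 and ω_d = 101, so ω_n = √(σ²+ω_d²) = 150 rad/s and ζ = σ/ω_n = 0.740.
%OS = 100·exp(−πζ/√(1−ζ²)) = 3.17%.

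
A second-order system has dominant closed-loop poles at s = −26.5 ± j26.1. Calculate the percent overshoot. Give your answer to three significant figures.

With σ = 26.5, ω_d = 26.1: ω_n = √(σ²+ω_d²) = 37.2 rad/s, ζ = σ/ω_n = 0.712.
Overshoot: exp(−π·0.712/√(1−0.712²)) = 0.0412, i.e. 4.12%.

%OS ≈ 4.12%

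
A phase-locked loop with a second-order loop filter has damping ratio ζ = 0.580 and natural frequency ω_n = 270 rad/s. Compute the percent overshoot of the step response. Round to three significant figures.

%OS ≈ 10.7%

For an underdamped second-order system, %OS = 100·exp(−πζ/√(1−ζ²)).
πζ/√(1−ζ²) = π·0.580/√(1−0.336) = 2.237, so %OS = 100·e^(−2.237) = 10.7%.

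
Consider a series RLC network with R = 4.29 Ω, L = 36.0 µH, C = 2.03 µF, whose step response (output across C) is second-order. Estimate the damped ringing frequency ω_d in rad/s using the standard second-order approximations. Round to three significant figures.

ω_d ≈ 101000 rad/s

For a series RLC circuit (capacitor voltage as output), ω_n = 1/√(LC) = 1/√(36.0 µH · 2.03 µF) = 117000 rad/s.
ζ = (R/2)·√(C/L) = (4.29/2)·√(2.03 µF/36.0 µH) = 0.509.
ω_d = 117000·√(1 − 0.509²) = 101000 rad/s.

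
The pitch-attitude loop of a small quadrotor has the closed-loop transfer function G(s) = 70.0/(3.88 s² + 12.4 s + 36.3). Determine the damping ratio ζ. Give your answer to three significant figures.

ζ ≈ 0.522

Dividing through by 3.88: denominator becomes s² + 3.196 s + 9.356.
So ω_n = √9.356 = 3.06 rad/s and ζ = 3.196/(2·3.06) = 0.522.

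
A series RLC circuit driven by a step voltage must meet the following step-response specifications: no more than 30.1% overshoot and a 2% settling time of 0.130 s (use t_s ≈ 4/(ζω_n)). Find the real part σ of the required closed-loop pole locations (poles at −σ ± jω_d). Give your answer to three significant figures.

The settling-time spec alone fixes σ = ζω_n = 4/t_s = 4/0.130 = 30.8.
(Overshoot then fixes ζ = 0.357 and hence ω_d = σ·√(1−ζ²)/ζ = 80.5 rad/s.)

σ ≈ 30.8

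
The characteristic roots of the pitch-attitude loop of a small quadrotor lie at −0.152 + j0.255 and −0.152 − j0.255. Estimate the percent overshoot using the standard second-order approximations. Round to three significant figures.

%OS ≈ 15.4%

|pole| = ω_n = √(0.152² + 0.255²) = 0.297 rad/s; ζ = cos θ = σ/ω_n = 0.512.
Overshoot: exp(−π·0.512/√(1−0.512²)) = 0.154, i.e. 15.4%.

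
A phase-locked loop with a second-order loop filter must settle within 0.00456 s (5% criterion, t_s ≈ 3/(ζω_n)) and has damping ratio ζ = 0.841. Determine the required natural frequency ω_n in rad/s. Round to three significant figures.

ω_n ≈ 782 rad/s

Rearranging t_s ≈ 3/(ζω_n) gives ω_n = 3/(ζ·t_s) = 3/(0.841 × 0.00456) = 782 rad/s.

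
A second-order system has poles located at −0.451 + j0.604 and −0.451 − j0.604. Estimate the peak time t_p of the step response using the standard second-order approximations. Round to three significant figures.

t_p ≈ 5.20 s

t_p = π/ω_d with ω_d = 0.604 (the imaginary part), so t_p = 5.20 s.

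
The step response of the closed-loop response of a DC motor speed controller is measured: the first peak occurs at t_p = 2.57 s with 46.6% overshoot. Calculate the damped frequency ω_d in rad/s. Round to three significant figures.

t_p = π/ω_d, so ω_d = π/2.57 = 1.22 rad/s.

ω_d ≈ 1.22 rad/s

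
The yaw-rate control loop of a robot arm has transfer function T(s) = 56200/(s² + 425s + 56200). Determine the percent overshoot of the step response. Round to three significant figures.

Comparing the denominator to s² + 2ζω_n s + ω_n²: ω_n = √56200 = 237 rad/s, and 2ζω_n = 425 so ζ = 425/(2·237) = 0.896.
Overshoot: exp(−π·0.896/√(1−0.896²)) = 0.00174, i.e. 0.174%.

%OS ≈ 0.174%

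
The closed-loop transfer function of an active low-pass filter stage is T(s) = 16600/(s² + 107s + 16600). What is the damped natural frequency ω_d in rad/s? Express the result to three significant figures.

ω_d ≈ 117 rad/s

Comparing the denominator to s² + 2ζω_n s + ω_n²: ω_n = √16600 = 129 rad/s, and 2ζω_n = 107 so ζ = 107/(2·129) = 0.415.
The damped frequency ω_d = ω_n√(1−ζ²) = 117 rad/s.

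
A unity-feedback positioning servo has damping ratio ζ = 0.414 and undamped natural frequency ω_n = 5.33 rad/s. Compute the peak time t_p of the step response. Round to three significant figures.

t_p ≈ 0.648 s

The damped frequency is ω_d = ω_n√(1−ζ²) = 5.33·√(1−0.171) = 4.85 rad/s.
Peak time t_p = π/ω_d = π/4.85 = 0.648 s.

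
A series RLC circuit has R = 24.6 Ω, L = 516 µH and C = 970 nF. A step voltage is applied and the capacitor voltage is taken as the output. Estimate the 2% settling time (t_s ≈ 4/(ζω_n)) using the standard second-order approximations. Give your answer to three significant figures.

t_s ≈ 0.000168 s

For a series RLC circuit (capacitor voltage as output), ω_n = 1/√(LC) = 1/√(516 µH · 970 nF) = 44700 rad/s.
ζ = (R/2)·√(C/L) = (24.6/2)·√(970 nF/516 µH) = 0.533.
t_s ≈ 4/(ζω_n) = 0.000168 s.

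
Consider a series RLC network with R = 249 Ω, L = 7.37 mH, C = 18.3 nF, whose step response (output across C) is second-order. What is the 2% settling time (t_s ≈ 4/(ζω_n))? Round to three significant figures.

t_s ≈ 0.000237 s

For a series RLC circuit (capacitor voltage as output), ω_n = 1/√(LC) = 1/√(7.37 mH · 18.3 nF) = 86100 rad/s.
ζ = (R/2)·√(C/L) = (249/2)·√(18.3 nF/7.37 mH) = 0.196.
t_s ≈ 4/(ζω_n) = 0.000237 s.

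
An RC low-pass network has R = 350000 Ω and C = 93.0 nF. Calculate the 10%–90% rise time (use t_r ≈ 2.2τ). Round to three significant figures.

t_r ≈ 0.0716 s

τ = RC = 350000 × 93.0 nF = 0.0326 s.
t_r ≈ 2.2τ = 0.0716 s.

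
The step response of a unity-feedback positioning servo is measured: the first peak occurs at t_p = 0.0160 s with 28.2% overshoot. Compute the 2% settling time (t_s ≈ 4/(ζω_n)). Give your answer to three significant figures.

From the overshoot, ζ = −ln(OS)/√(π²+ln²(OS)) = 0.374.
From t_p = π/ω_d, ω_d = π/0.0160 = 196 rad/s, so ω_n = ω_d/√(1−ζ²) = 212 rad/s.
t_s ≈ 4/(ζω_n) = 4/(0.374·212) = 0.0506 s.

t_s ≈ 0.0506 s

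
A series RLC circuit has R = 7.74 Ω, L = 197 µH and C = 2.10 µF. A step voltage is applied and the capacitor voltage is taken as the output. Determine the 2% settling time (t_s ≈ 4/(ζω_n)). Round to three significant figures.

t_s ≈ 0.000204 s

For a series RLC circuit (capacitor voltage as output), ω_n = 1/√(LC) = 1/√(197 µH · 2.10 µF) = 49200 rad/s.
ζ = (R/2)·√(C/L) = (7.74/2)·√(2.10 µF/197 µH) = 0.400.
t_s ≈ 4/(ζω_n) = 0.000204 s.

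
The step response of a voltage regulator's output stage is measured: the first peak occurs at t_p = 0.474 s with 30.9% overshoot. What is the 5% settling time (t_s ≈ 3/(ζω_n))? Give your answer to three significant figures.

t_s ≈ 1.21 s

The overshoot fixes ζ = −ln(OS)/√(π²+ln²(OS)) = 0.350.
From t_p = π/ω_d, ω_d = π/0.474 = 6.63 rad/s, so ω_n = ω_d/√(1−ζ²) = 7.08 rad/s.
t_s ≈ 3/(ζω_n) = 3/(0.350·7.08) = 1.21 s.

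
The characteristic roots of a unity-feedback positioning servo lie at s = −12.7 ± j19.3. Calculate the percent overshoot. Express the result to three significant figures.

%OS ≈ 12.7%

|pole| = ω_n = √(12.7² + 19.3²) = 23.1 rad/s; ζ = cos θ = σ/ω_n = 0.550.
%OS = 100·exp(−πζ/√(1−ζ²)) = 12.7%.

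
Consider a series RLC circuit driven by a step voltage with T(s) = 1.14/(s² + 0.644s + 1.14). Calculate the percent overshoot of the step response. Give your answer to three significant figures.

%OS ≈ 37.0%

Comparing the denominator to s² + 2ζω_n s + ω_n²: ω_n = √1.14 = 1.07 rad/s, and 2ζω_n = 0.644 so ζ = 0.644/(2·1.07) = 0.302.
Overshoot: exp(−π·0.302/√(1−0.302²)) = 0.370, i.e. 37.0%.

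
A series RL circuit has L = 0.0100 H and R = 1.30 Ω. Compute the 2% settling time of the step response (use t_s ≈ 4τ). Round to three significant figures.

t_s ≈ 0.0308 s

τ = L/R = 0.0100/1.30 = 0.00769 s.
t_s ≈ 4τ = 0.0308 s.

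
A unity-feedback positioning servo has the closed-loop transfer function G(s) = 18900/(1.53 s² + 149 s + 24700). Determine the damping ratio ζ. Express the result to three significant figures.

Dividing through by 1.53: denominator becomes s² + 97.39 s + 16140.
So ω_n = √16140 = 127 rad/s and ζ = 97.39/(2·127) = 0.383.

ζ ≈ 0.383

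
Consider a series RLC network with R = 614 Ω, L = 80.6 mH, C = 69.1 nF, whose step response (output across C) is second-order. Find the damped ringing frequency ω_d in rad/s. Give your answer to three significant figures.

For a series RLC circuit (capacitor voltage as output), ω_n = 1/√(LC) = 1/√(80.6 mH · 69.1 nF) = 13400 rad/s.
ζ = (R/2)·√(C/L) = (614/2)·√(69.1 nF/80.6 mH) = 0.284.
The damped frequency ω_d = ω_n√(1−ζ²) = 12800 rad/s.

ω_d ≈ 12800 rad/s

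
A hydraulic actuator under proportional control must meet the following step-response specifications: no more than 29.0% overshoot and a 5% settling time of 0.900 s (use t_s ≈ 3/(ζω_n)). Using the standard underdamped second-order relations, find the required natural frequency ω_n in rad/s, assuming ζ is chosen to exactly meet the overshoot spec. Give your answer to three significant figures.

ω_n ≈ 9.09 rad/s

ζ = −ln(OS)/√(π² + (ln OS)²). With OS = 0.290, ln OS = −1.238 and ζ = 1.238/3.377 = 0.367.
From t_s ≈ 3/(ζω_n): ω_n = 3/(ζ·t_s) = 3/(0.367·0.900) = 9.09 rad/s.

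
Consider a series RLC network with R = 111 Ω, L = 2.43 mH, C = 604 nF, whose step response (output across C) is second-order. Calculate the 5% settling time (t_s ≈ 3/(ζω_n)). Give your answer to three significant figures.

t_s ≈ 0.000131 s

For a series RLC circuit (capacitor voltage as output), ω_n = 1/√(LC) = 1/√(2.43 mH · 604 nF) = 26100 rad/s.
ζ = (R/2)·√(C/L) = (111/2)·√(604 nF/2.43 mH) = 0.875.
t_s ≈ 3/(ζω_n) = 0.000131 s.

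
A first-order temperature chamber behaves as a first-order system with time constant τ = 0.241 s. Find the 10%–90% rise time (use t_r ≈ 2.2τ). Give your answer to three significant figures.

t_r ≈ 0.530 s

t_r ≈ 2.2τ = 0.530 s.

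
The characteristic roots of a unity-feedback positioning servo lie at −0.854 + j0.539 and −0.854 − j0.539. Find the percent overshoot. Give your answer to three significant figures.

|pole| = ω_n = √(0.854² + 0.539²) = 1.01 rad/s; ζ = cos θ = σ/ω_n = 0.846.
Overshoot: exp(−π·0.846/√(1−0.846²)) = 0.00689, i.e. 0.689%.

%OS ≈ 0.689%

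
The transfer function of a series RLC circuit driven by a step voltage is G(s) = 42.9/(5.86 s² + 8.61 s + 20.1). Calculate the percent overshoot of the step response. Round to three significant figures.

%OS ≈ 25.7%

Dividing through by 5.86: denominator becomes s² + 1.469 s + 3.430.
So ω_n = √3.430 = 1.85 rad/s and ζ = 1.469/(2·1.85) = 0.397.
%OS = 100 e^{−πζ/√(1−ζ²)} with ζ = 0.397 gives 25.7%.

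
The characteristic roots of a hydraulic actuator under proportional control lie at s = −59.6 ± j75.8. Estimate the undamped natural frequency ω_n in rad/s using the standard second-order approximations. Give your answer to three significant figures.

With σ = 59.6, ω_d = 75.8: ω_n = √(σ²+ω_d²) = 96.4 rad/s, ζ = σ/ω_n = 0.618.

ω_n ≈ 96.4 rad/s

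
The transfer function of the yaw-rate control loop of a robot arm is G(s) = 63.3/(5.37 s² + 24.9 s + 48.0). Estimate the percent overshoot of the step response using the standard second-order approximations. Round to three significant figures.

%OS ≈ 2.11%

Dividing through by 5.37: denominator becomes s² + 4.637 s + 8.939.
So ω_n = √8.939 = 2.99 rad/s and ζ = 4.637/(2·2.99) = 0.775.
Overshoot: exp(−π·0.775/√(1−0.775²)) = 0.0211, i.e. 2.11%.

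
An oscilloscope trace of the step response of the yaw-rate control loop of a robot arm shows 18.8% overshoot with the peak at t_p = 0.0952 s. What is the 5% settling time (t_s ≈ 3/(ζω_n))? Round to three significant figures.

t_s ≈ 0.171 s

The overshoot fixes ζ = −ln(OS)/√(π²+ln²(OS)) = 0.470.
From t_p = π/ω_d, ω_d = π/0.0952 = 33.0 rad/s, so ω_n = ω_d/√(1−ζ²) = 37.4 rad/s.
t_s ≈ 3/(ζω_n) = 3/(0.470·37.4) = 0.171 s.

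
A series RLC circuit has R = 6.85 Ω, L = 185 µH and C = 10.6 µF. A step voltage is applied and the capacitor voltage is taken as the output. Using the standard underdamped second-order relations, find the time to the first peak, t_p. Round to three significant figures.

For a series RLC circuit (capacitor voltage as output), ω_n = 1/√(LC) = 1/√(185 µH · 10.6 µF) = 22600 rad/s.
ζ = (R/2)·√(C/L) = (6.85/2)·√(10.6 µF/185 µH) = 0.820.
ω_d = 22600·√(1 − 0.820²) = 12900 rad/s. t_p = π/ω_d = 0.000243 s.

t_p ≈ 0.000243 s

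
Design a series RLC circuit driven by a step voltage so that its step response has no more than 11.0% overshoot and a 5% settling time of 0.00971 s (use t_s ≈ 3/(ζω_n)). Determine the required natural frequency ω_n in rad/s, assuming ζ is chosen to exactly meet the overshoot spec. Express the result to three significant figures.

From %OS = 100·exp(−πζ/√(1−ζ²)), invert to get ζ = −ln(OS)/√(π² + ln²(OS)) with OS = 0.110.
−ln 0.110 = 2.207, so ζ = 2.207/√(π² + 4.872) = 0.575.
From t_s ≈ 3/(ζω_n): ω_n = 3/(ζ·t_s) = 3/(0.575·0.00971) = 537 rad/s.

ω_n ≈ 537 rad/s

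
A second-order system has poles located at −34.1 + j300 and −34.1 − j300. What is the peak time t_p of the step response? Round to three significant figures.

t_p ≈ 0.0105 s

t_p = π/ω_d with ω_d = 300 (the imaginary part), so t_p = 0.0105 s.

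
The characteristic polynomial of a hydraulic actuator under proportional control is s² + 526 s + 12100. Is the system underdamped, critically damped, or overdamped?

a² − 4b = 230000 > 0 (two distinct real roots); the system is overdamped.

overdamped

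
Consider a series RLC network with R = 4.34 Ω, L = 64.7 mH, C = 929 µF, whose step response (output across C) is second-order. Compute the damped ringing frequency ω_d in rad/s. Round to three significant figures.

ω_d ≈ 125 rad/s

For a series RLC circuit (capacitor voltage as output), ω_n = 1/√(LC) = 1/√(64.7 mH · 929 µF) = 129 rad/s.
ζ = (R/2)·√(C/L) = (4.34/2)·√(929 µF/64.7 mH) = 0.260.
The damped frequency ω_d = ω_n√(1−ζ²) = 125 rad/s.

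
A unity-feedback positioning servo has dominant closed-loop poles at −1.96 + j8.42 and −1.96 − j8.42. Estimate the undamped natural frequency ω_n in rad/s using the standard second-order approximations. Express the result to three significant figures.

|pole| = ω_n = √(1.96² + 8.42²) = 8.65 rad/s; ζ = cos θ = σ/ω_n = 0.227.

ω_n ≈ 8.65 rad/s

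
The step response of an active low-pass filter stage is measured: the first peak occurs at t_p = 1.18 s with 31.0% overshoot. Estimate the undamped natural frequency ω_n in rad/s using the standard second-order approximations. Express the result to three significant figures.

ω_n ≈ 2.84 rad/s

The overshoot fixes ζ = −ln(OS)/√(π²+ln²(OS)) = 0.349.
t_p = π/ω_d ⇒ ω_d = 2.66 rad/s; then ω_n = ω_d/√(1−ζ²) = 2.84 rad/s.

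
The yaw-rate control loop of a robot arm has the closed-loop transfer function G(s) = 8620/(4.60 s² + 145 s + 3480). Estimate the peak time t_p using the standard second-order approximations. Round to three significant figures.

Dividing through by 4.60: denominator becomes s² + 31.52 s + 756.5.
So ω_n = √756.5 = 27.5 rad/s and ζ = 31.52/(2·27.5) = 0.573.
The damped frequency ω_d = ω_n√(1−ζ²) = 22.5 rad/s. t_p = π/ω_d = 0.139 s.

t_p ≈ 0.139 s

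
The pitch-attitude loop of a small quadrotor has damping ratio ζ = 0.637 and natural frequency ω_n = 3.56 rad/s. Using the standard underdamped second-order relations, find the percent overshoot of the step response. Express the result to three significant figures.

For an underdamped second-order system, %OS = 100·exp(−πζ/√(1−ζ²)).
πζ/√(1−ζ²) = π·0.637/√(1−0.406) = 2.596, so %OS = 100·e^(−2.596) = 7.46%.

%OS ≈ 7.46%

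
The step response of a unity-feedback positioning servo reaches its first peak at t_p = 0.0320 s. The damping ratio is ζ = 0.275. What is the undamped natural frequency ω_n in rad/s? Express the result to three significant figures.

ω_n ≈ 102 rad/s

Peak time t_p = π/ω_d, so ω_d = π/t_p = π/0.0320 = 98.2 rad/s.
ω_n = ω_d/√(1−ζ²) = 98.2/√0.924 = 102 rad/s.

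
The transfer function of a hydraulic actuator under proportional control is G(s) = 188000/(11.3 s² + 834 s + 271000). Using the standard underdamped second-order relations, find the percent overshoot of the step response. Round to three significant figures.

%OS ≈ 46.3%

Dividing through by 11.3: denominator becomes s² + 73.81 s + 23980.
So ω_n = √23980 = 155 rad/s and ζ = 73.81/(2·155) = 0.238.
%OS = 100 e^{−πζ/√(1−ζ²)} with ζ = 0.238 gives 46.3%.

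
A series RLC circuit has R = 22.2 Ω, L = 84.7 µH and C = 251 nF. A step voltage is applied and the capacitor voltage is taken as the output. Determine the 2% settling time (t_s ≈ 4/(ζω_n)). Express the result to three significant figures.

For a series RLC circuit (capacitor voltage as output), ω_n = 1/√(LC) = 1/√(84.7 µH · 251 nF) = 217000 rad/s.
ζ = (R/2)·√(C/L) = (22.2/2)·√(251 nF/84.7 µH) = 0.604.
t_s ≈ 4/(ζω_n) = 0.0000305 s.

t_s ≈ 0.0000305 s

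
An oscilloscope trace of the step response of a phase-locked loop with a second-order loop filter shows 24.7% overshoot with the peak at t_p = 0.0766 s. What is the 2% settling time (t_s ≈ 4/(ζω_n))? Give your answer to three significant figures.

t_s ≈ 0.219 s

From the overshoot, ζ = −ln(OS)/√(π²+ln²(OS)) = 0.407.
t_p = π/ω_d ⇒ ω_d = 41.0 rad/s; then ω_n = ω_d/√(1−ζ²) = 44.9 rad/s.
t_s ≈ 4/(ζω_n) = 4/(0.407·44.9) = 0.219 s.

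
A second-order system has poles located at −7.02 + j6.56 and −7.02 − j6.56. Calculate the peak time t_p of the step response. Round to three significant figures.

t_p = π/ω_d with ω_d = 6.56 (the imaginary part), so t_p = 0.479 s.

t_p ≈ 0.479 s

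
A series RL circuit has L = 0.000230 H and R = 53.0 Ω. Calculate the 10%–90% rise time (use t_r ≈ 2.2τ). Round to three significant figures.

t_r ≈ 0.00000955 s

τ = L/R = 0.000230/53.0 = 0.00000434 s.
t_r ≈ 2.2τ = 0.00000955 s.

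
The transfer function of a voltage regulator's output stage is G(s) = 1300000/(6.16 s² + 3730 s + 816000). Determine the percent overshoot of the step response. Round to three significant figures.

Dividing through by 6.16: denominator becomes s² + 605.5 s + 132500.
So ω_n = √132500 = 364 rad/s and ζ = 605.5/(2·364) = 0.832.
%OS = 100·exp(−πζ/√(1−ζ²)) = 0.902%.

%OS ≈ 0.902%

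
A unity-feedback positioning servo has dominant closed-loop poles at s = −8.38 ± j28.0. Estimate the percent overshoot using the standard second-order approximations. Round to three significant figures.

With σ = 8.38, ω_d = 28.0: ω_n = √(σ²+ω_d²) = 29.2 rad/s, ζ = σ/ω_n = 0.287.
%OS = 100 e^{−πζ/√(1−ζ²)} with ζ = 0.287 gives 39.1%.

%OS ≈ 39.1%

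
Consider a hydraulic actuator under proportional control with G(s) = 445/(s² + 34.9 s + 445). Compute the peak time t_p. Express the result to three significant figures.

ω_n = √445 = 21.1 rad/s; ζ = 34.9/(2·21.1) = 0.827.
The damped frequency ω_d = ω_n√(1−ζ²) = 11.9 rad/s. Then t_p = π/ω_d = 0.265 s.

t_p ≈ 0.265 s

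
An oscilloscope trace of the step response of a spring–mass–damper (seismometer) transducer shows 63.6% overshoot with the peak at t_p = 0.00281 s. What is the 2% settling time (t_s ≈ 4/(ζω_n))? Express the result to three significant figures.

t_s ≈ 0.0248 s

ζ from %OS: ζ = |ln 0.636|/√(π²+ln²0.636) = 0.143.
t_p = π/ω_d ⇒ ω_d = 1120 rad/s; then ω_n = ω_d/√(1−ζ²) = 1130 rad/s.
t_s ≈ 4/(ζω_n) = 4/(0.143·1130) = 0.0248 s.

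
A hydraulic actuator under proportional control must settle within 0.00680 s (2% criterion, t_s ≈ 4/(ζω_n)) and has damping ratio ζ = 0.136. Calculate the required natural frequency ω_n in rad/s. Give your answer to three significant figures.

Rearranging t_s ≈ 4/(ζω_n) gives ω_n = 4/(ζ·t_s) = 4/(0.136 × 0.00680) = 4330 rad/s.

ω_n ≈ 4330 rad/s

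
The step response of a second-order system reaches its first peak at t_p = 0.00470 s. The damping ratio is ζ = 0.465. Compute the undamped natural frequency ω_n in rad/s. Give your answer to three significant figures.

ω_n ≈ 755 rad/s

Peak time t_p = π/ω_d, so ω_d = π/t_p = π/0.00470 = 668 rad/s.
ω_n = ω_d/√(1−ζ²) = 668/√0.784 = 755 rad/s.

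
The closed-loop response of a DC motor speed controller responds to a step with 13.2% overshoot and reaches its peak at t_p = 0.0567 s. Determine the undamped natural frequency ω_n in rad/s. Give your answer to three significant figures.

From the overshoot, ζ = −ln(OS)/√(π²+ln²(OS)) = 0.542.
t_p = π/ω_d ⇒ ω_d = 55.4 rad/s; then ω_n = ω_d/√(1−ζ²) = 65.9 rad/s.

ω_n ≈ 65.9 rad/s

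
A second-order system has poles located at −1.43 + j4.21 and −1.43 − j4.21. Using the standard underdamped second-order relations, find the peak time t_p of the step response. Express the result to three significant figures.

t_p = π/ω_d with ω_d = 4.21 (the imaginary part), so t_p = 0.746 s.

t_p ≈ 0.746 s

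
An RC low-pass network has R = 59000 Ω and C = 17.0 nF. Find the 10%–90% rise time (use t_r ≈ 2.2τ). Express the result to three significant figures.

τ = RC = 59000 × 17.0 nF = 0.00100 s.
t_r ≈ 2.2τ = 0.00221 s.

t_r ≈ 0.00221 s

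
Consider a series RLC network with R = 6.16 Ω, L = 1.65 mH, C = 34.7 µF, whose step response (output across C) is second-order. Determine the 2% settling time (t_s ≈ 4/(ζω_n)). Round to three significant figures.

t_s ≈ 0.00214 s

For a series RLC circuit (capacitor voltage as output), ω_n = 1/√(LC) = 1/√(1.65 mH · 34.7 µF) = 4180 rad/s.
ζ = (R/2)·√(C/L) = (6.16/2)·√(34.7 µF/1.65 mH) = 0.447.
t_s ≈ 4/(ζω_n) = 0.00214 s.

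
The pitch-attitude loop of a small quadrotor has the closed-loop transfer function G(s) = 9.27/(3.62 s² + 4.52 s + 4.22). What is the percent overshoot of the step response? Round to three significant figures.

%OS ≈ 10.8%

Dividing through by 3.62: denominator becomes s² + 1.249 s + 1.166.
So ω_n = √1.166 = 1.08 rad/s and ζ = 1.249/(2·1.08) = 0.578.
%OS = 100 e^{−πζ/√(1−ζ²)} with ζ = 0.578 gives 10.8%.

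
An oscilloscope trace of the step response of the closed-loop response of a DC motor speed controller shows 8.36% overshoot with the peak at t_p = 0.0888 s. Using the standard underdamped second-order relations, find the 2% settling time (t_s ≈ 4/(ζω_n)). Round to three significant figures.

ζ from %OS: ζ = |ln 0.0836|/√(π²+ln²0.0836) = 0.620.
t_p = π/ω_d ⇒ ω_d = 35.4 rad/s; then ω_n = ω_d/√(1−ζ²) = 45.1 rad/s.
t_s ≈ 4/(ζω_n) = 4/(0.620·45.1) = 0.143 s.

t_s ≈ 0.143 s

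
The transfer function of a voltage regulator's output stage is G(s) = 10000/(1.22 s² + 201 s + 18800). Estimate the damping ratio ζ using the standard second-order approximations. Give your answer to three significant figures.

Dividing through by 1.22: denominator becomes s² + 164.8 s + 15410.
So ω_n = √15410 = 124 rad/s and ζ = 164.8/(2·124) = 0.664.

ζ ≈ 0.664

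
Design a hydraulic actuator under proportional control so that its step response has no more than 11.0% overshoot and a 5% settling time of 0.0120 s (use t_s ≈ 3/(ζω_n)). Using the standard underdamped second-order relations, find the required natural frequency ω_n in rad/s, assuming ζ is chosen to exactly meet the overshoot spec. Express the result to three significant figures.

From %OS = 100·exp(−πζ/√(1−ζ²)), invert to get ζ = −ln(OS)/√(π² + ln²(OS)) with OS = 0.110.
−ln 0.110 = 2.207, so ζ = 2.207/√(π² + 4.872) = 0.575.
Then ω_n = 3/(ζ t_s) = 3/(0.575 × 0.0120) = 435 rad/s.

ω_n ≈ 435 rad/s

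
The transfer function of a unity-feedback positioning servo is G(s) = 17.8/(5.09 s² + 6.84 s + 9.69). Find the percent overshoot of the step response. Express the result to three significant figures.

Dividing through by 5.09: denominator becomes s² + 1.344 s + 1.904.
So ω_n = √1.904 = 1.38 rad/s and ζ = 1.344/(2·1.38) = 0.487.
%OS = 100 e^{−πζ/√(1−ζ²)} with ζ = 0.487 gives 17.3%.

%OS ≈ 17.3%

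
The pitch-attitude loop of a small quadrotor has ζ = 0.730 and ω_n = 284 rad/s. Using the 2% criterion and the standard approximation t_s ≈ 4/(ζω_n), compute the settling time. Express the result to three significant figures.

t_s ≈ 4/(ζω_n) = 4/(0.730 × 284) = 0.0193 s.

t_s ≈ 0.0193 s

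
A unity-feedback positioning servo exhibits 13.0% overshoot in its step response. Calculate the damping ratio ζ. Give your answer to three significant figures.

ζ ≈ 0.545

From %OS = 100·exp(−πζ/√(1−ζ²)), invert to get ζ = −ln(OS)/√(π² + ln²(OS)) with OS = 0.130.
−ln 0.130 = 2.040, so ζ = 2.040/√(π² + 4.163) = 0.545.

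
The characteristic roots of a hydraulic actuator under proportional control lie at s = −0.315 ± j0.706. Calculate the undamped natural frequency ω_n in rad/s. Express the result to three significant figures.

ω_n ≈ 0.773 rad/s

The poles are at −σ ± jω_d with σ = 0.315 and ω_d = 0.706, so ω_n = √(σ²+ω_d²) = 0.773 rad/s and ζ = σ/ω_n = 0.407.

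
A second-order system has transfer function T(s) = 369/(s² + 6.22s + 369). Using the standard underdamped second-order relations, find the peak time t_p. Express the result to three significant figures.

t_p ≈ 0.166 s

ω_n = √369 = 19.2 rad/s; ζ = 6.22/(2·19.2) = 0.162.
ω_d = ω_n√(1−ζ²) = 19.0 rad/s. Then t_p = π/ω_d = 0.166 s.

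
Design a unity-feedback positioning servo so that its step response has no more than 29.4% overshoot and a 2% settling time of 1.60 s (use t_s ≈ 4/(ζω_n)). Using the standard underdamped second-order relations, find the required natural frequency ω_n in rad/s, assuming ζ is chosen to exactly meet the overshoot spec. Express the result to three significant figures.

ω_n ≈ 6.89 rad/s

ζ = −ln(OS)/√(π² + (ln OS)²). With OS = 0.294, ln OS = −1.224 and ζ = 1.224/3.372 = 0.363.
Then ω_n = 4/(ζ t_s) = 4/(0.363 × 1.60) = 6.89 rad/s.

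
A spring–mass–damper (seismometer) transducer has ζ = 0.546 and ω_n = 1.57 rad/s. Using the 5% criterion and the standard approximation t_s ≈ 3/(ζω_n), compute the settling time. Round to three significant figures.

t_s ≈ 3/(ζω_n) = 3/(0.546 × 1.57) = 3.50 s.

t_s ≈ 3.50 s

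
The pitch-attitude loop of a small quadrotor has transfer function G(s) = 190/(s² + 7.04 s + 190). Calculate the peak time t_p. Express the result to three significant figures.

t_p ≈ 0.236 s

Comparing the denominator to s² + 2ζω_n s + ω_n²: ω_n = √190 = 13.8 rad/s, and 2ζω_n = 7.04 so ζ = 7.04/(2·13.8) = 0.255.
ω_d = ω_n√(1−ζ²) = 13.3 rad/s. Then t_p = π/ω_d = 0.236 s.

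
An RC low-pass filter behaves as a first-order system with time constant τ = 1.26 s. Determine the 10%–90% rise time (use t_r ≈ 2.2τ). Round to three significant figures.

t_r ≈ 2.77 s

t_r ≈ 2.2τ = 2.77 s.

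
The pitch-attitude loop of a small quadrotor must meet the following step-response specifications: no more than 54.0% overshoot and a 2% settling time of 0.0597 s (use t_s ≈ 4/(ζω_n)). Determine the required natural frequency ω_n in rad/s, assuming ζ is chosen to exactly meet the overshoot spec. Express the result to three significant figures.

ω_n ≈ 348 rad/s

From %OS = 100·exp(−πζ/√(1−ζ²)), invert to get ζ = −ln(OS)/√(π² + ln²(OS)) with OS = 0.540.
−ln 0.540 = 0.6162, so ζ = 0.6162/√(π² + 0.3797) = 0.192.
From t_s ≈ 4/(ζω_n): ω_n = 4/(ζ·t_s) = 4/(0.192·0.0597) = 348 rad/s.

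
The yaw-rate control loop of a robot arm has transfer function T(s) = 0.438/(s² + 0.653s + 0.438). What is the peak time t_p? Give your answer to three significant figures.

ω_n = √0.438 = 0.662 rad/s; ζ = 0.653/(2·0.662) = 0.493.
ω_d = ω_n√(1−ζ²) = 0.576 rad/s. Then t_p = π/ω_d = 5.46 s.

t_p ≈ 5.46 s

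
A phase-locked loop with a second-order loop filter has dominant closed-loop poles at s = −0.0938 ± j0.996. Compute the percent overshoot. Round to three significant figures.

%OS ≈ 74.4%

With σ = 0.0938, ω_d = 0.996: ω_n = √(σ²+ω_d²) = 1.00 rad/s, ζ = σ/ω_n = 0.0938.
Overshoot: exp(−π·0.0938/√(1−0.0938²)) = 0.744, i.e. 74.4%.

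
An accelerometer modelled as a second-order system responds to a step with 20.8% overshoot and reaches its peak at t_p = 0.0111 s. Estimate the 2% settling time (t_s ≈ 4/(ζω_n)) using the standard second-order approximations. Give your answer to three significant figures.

ζ from %OS: ζ = |ln 0.208|/√(π²+ln²0.208) = 0.447.
t_p = π/ω_d ⇒ ω_d = 283 rad/s; then ω_n = ω_d/√(1−ζ²) = 316 rad/s.
t_s ≈ 4/(ζω_n) = 4/(0.447·316) = 0.0283 s.

t_s ≈ 0.0283 s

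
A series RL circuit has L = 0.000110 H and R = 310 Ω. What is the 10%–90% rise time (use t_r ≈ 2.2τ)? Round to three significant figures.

t_r ≈ 0.000000781 s

τ = L/R = 0.000110/310 = 0.000000355 s.
t_r ≈ 2.2τ = 0.000000781 s.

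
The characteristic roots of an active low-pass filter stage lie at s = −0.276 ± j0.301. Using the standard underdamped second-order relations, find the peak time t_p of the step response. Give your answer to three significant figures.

t_p ≈ 10.4 s

t_p = π/ω_d with ω_d = 0.301 (the imaginary part), so t_p = 10.4 s.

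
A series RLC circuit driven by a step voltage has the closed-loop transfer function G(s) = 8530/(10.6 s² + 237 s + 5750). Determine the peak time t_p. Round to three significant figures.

Dividing through by 10.6: denominator becomes s² + 22.36 s + 542.5.
So ω_n = √542.5 = 23.3 rad/s and ζ = 22.36/(2·23.3) = 0.480.
ω_d = 23.3·√(1 − 0.480²) = 20.4 rad/s. t_p = π/ω_d = 0.154 s.

t_p ≈ 0.154 s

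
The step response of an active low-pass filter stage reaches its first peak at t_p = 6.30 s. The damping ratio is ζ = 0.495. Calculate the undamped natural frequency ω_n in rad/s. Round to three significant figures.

Peak time t_p = π/ω_d, so ω_d = π/t_p = π/6.30 = 0.499 rad/s.
ω_n = ω_d/√(1−ζ²) = 0.499/√0.755 = 0.574 rad/s.

ω_n ≈ 0.574 rad/s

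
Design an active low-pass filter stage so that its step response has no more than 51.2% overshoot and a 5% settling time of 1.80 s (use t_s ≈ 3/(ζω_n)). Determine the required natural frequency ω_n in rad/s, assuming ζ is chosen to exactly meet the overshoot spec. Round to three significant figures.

From %OS = 100·exp(−πζ/√(1−ζ²)), invert to get ζ = −ln(OS)/√(π² + ln²(OS)) with OS = 0.512.
−ln 0.512 = 0.6694, so ζ = 0.6694/√(π² + 0.4481) = 0.208.
Then ω_n = 3/(ζ t_s) = 3/(0.208 × 1.80) = 8.00 rad/s.

ω_n ≈ 8.00 rad/s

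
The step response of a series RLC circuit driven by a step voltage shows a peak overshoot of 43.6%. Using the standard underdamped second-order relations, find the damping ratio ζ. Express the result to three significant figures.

ζ ≈ 0.255

ζ = −ln(OS)/√(π² + (ln OS)²). With OS = 0.436, ln OS = −0.8301 and ζ = 0.8301/3.249 = 0.255.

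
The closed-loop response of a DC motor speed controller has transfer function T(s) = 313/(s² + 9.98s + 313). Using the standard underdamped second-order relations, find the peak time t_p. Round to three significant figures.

ω_n = √313 = 17.7 rad/s; ζ = 9.98/(2·17.7) = 0.282.
ω_d = 17.7·√(1 − 0.282²) = 17.0 rad/s. Then t_p = π/ω_d = 0.185 s.

t_p ≈ 0.185 s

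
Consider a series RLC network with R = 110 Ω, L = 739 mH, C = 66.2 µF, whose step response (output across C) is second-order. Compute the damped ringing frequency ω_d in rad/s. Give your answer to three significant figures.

For a series RLC circuit (capacitor voltage as output), ω_n = 1/√(LC) = 1/√(739 mH · 66.2 µF) = 143 rad/s.
ζ = (R/2)·√(C/L) = (110/2)·√(66.2 µF/739 mH) = 0.521.
The damped frequency ω_d = ω_n√(1−ζ²) = 122 rad/s.

ω_d ≈ 122 rad/s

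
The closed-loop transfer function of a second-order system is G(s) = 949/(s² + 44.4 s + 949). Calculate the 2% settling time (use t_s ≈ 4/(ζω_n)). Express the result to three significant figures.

t_s ≈ 0.180 s

Matching coefficients with s² + 2ζω_n s + ω_n² gives ω_n² = 949 ⇒ ω_n = 30.8 rad/s, and ζ = 44.4/(2ω_n) = 0.721.
t_s ≈ 4/(ζω_n) = 4/(0.721·30.8) = 0.180 s.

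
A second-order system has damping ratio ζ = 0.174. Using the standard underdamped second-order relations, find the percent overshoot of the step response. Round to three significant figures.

For an underdamped second-order system, %OS = 100·exp(−πζ/√(1−ζ²)).
πζ/√(1−ζ²) = π·0.174/√(1−0.0303) = 0.5551, so %OS = 100·e^(−0.5551) = 57.4%.

%OS ≈ 57.4%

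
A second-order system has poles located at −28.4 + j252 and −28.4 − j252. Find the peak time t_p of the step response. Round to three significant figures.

t_p = π/ω_d with ω_d = 252 (the imaginary part), so t_p = 0.0125 s.

t_p ≈ 0.0125 s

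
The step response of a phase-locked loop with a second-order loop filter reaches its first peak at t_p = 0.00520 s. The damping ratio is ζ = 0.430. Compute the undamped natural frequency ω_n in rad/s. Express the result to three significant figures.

Peak time t_p = π/ω_d, so ω_d = π/t_p = π/0.00520 = 604 rad/s.
ω_n = ω_d/√(1−ζ²) = 604/√0.815 = 669 rad/s.

ω_n ≈ 669 rad/s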